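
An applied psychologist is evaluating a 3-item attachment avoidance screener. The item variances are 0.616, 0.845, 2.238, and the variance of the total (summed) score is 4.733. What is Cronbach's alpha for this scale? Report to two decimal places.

ΣVar(i) = 0.616 + 0.845 + 2.238 = 3.699
α = (k/(k−1))·(1 − ΣVar(i)/σ²_total) = (3/2)·(1 − 3.699/4.733) = 0.33

α = 0.33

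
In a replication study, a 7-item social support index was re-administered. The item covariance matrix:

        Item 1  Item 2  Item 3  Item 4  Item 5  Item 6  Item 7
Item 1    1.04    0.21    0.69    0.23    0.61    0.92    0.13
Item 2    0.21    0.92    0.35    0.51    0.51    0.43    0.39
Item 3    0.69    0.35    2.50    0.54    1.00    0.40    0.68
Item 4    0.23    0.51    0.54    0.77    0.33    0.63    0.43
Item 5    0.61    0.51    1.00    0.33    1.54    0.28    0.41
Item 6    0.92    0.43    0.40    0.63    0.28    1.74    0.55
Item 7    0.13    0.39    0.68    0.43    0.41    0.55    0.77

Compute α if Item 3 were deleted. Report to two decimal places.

Remaining items: Item 1, Item 2, Item 4, Item 5, Item 6, Item 7 (k = 6).
ΣVar(i) = 1.04 + 0.92 + 0.77 + 1.54 + 1.74 + 0.77 = 6.78
Var(T) = 6.78 + 2 × 6.57 = 19.92
α (item deleted) = (6/5)·(1 − 6.78/19.92) = 0.79

α = 0.79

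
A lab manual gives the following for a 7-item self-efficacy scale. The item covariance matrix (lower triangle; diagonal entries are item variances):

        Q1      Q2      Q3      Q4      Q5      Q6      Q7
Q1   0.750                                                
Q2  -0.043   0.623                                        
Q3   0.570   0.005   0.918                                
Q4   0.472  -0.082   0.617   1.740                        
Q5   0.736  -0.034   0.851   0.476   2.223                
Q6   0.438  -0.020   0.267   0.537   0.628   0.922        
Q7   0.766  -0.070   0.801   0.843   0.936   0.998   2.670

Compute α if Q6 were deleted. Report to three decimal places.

α = 0.726

Remaining items: Q1, Q2, Q3, Q4, Q5, Q7 (k = 6).
sum of item variances = 0.750 + 0.623 + 0.918 + 1.740 + 2.223 + 2.670 = 8.924
Var(T) = 8.924 + 2 × 6.844 = 22.612
α (item deleted) = (6/5)·(1 − 8.924/22.612) = 0.726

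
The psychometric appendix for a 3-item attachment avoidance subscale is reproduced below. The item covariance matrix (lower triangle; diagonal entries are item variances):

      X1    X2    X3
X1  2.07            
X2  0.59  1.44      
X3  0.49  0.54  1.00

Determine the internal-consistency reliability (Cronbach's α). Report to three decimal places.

sum of item variances = 2.07 + 1.44 + 1.00 = 4.51
Sum of off-diagonal covariances = 1.62
total variance = 4.51 + 2 × 1.62 = 7.75
α = (k/(k−1))·(1 − sum of item variances/total variance) = (3/2)·(1 − 4.51/7.75) = 0.627

Cronbach's α = 0.627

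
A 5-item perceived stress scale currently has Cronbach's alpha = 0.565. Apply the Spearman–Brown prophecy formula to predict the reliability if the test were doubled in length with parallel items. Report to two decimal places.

predicted reliability = 0.72

Length factor m = 2
α' = m·α / (1 + (m−1)·α)
   = 2 × 0.565 / (1 + (2 − 1) × 0.565)
   = 1.1300 / 1.5650 = 0.72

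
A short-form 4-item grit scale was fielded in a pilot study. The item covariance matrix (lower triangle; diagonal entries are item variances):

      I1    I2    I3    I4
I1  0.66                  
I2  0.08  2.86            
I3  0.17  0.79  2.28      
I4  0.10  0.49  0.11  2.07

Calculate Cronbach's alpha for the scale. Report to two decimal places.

α = 0.41

Σσ²ᵢ = 0.66 + 2.86 + 2.28 + 2.07 = 7.87
Sum of off-diagonal covariances = 1.74
σ²_total = 7.87 + 2 × 1.74 = 11.35
α = (k/(k−1))·(1 − Σσ²ᵢ/σ²_total) = (4/3)·(1 − 7.87/11.35) = 0.41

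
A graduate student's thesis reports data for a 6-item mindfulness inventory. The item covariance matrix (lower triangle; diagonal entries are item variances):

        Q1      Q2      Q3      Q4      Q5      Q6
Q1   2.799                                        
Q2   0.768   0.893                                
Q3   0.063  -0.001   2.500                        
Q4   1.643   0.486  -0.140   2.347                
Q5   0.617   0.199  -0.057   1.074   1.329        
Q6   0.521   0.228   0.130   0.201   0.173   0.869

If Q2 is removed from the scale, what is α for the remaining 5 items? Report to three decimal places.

α = 0.577

Remaining items: Q1, Q3, Q4, Q5, Q6 (k = 5).
sum of item variances = 2.799 + 2.500 + 2.347 + 1.329 + 0.869 = 9.844
Var(T) = 9.844 + 2 × 4.225 = 18.294
α (item deleted) = (5/4)·(1 − 9.844/18.294) = 0.577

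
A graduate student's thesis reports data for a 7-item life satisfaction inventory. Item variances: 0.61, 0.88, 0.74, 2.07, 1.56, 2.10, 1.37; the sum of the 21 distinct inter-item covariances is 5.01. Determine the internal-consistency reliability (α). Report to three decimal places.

α = 0.604

Σσ²ᵢ = 0.61 + 0.88 + 0.74 + 2.07 + 1.56 + 2.10 + 1.37 = 9.33
Sum of distinct covariances = 5.01
Var(T) = Σσ²ᵢ + 2·Σcov = 9.33 + 2 × 5.01 = 19.35
α = (7/6)·(1 − 9.33/19.35) = 0.604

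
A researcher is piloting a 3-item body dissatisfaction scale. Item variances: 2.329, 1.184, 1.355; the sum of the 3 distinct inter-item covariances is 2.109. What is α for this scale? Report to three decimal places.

Σσᵢ² = 2.329 + 1.184 + 1.355 = 4.868
Sum of distinct covariances = 2.109
σ²_T = Σσᵢ² + 2·Σcov = 4.868 + 2 × 2.109 = 9.086
α = (3/2)·(1 − 4.868/9.086) = 0.696

α = 0.696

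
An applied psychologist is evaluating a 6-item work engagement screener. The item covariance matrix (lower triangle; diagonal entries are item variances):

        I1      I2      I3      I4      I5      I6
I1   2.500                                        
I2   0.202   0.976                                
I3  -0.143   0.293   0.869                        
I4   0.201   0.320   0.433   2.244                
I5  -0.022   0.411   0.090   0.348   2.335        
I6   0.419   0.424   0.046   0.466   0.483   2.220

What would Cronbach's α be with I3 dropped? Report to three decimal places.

Remaining items: I1, I2, I4, I5, I6 (k = 5).
Σσᵢ² = 2.500 + 0.976 + 2.244 + 2.335 + 2.220 = 10.275
Var(T) = 10.275 + 2 × 3.252 = 16.779
α (item deleted) = (5/4)·(1 − 10.275/16.779) = 0.485

Cronbach's α = 0.485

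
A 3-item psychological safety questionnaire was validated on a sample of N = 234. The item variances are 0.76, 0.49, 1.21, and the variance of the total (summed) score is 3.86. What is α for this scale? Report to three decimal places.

α = 0.544

Σσ²ᵢ = 0.76 + 0.49 + 1.21 = 2.46
α = (k/(k−1))·(1 − Σσ²ᵢ/Var(T)) = (3/2)·(1 − 2.46/3.86) = 0.544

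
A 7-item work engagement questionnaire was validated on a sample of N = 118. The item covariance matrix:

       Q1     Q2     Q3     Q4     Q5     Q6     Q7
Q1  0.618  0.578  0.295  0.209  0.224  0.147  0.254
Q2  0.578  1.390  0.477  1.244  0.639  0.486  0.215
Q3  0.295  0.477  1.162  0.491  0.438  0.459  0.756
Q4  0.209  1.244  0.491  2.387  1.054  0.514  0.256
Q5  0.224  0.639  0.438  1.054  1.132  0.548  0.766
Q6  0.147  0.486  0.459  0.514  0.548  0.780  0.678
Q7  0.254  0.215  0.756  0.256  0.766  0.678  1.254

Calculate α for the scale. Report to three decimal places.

α = 0.829

ΣVar(i) = 0.618 + 1.390 + 1.162 + 2.387 + 1.132 + 0.780 + 1.254 = 8.723
Sum of the distinct covariances = 10.728
total variance = 8.723 + 2 × 10.728 = 30.179
α = (k/(k−1))·(1 − ΣVar(i)/total variance) = (7/6)·(1 − 8.723/30.179) = 0.829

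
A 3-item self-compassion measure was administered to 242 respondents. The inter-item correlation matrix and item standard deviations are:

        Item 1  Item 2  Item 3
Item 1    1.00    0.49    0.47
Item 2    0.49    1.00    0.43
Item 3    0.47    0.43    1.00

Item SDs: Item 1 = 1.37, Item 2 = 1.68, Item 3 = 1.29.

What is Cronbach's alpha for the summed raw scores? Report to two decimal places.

Σσ²ᵢ = 1.37² + 1.68² + 1.29² = 6.3634
Covariances σ_ij = r_ij · s_i · s_j:
  σ(Item 1,Item 2) = 0.49 × 1.37 × 1.68 = 1.1278
  σ(Item 1,Item 3) = 0.47 × 1.37 × 1.29 = 0.8306
  σ(Item 2,Item 3) = 0.43 × 1.68 × 1.29 = 0.9319
σ²_T = Σσ²ᵢ + 2·Σσ_ij = 6.3634 + 2 × 2.8903 = 12.1440
α = (3/2)·(1 − 6.3634/12.1440) = 0.71

Cronbach's alpha = 0.71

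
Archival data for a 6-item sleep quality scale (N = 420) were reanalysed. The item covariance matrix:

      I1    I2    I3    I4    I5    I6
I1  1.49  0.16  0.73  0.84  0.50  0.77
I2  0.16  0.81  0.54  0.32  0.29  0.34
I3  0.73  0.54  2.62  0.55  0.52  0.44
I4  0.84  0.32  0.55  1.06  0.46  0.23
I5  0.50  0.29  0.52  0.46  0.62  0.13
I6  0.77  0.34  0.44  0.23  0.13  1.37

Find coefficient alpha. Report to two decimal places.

sum of item variances = 1.49 + 0.81 + 2.62 + 1.06 + 0.62 + 1.37 = 7.97
Sum of the distinct covariances = 6.82
σ²_total = 7.97 + 2 × 6.82 = 21.61
α = (k/(k−1))·(1 − sum of item variances/σ²_total) = (6/5)·(1 − 7.97/21.61) = 0.76

α = 0.76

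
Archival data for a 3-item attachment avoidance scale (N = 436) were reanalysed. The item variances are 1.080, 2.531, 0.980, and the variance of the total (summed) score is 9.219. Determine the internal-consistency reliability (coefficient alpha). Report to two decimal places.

Σσ²ᵢ = 1.080 + 2.531 + 0.980 = 4.591
α = (k/(k−1))·(1 − Σσ²ᵢ/σ²_T) = (3/2)·(1 − 4.591/9.219) = 0.75

coefficient alpha = 0.75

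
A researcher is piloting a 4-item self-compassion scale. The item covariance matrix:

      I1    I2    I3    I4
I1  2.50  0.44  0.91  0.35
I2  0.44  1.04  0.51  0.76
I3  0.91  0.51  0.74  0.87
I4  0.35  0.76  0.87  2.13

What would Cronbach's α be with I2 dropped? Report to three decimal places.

Remaining items: I1, I3, I4 (k = 3).
sum of item variances = 2.50 + 0.74 + 2.13 = 5.37
total variance = 5.37 + 2 × 2.13 = 9.63
α (item deleted) = (3/2)·(1 − 5.37/9.63) = 0.664

Cronbach's α = 0.664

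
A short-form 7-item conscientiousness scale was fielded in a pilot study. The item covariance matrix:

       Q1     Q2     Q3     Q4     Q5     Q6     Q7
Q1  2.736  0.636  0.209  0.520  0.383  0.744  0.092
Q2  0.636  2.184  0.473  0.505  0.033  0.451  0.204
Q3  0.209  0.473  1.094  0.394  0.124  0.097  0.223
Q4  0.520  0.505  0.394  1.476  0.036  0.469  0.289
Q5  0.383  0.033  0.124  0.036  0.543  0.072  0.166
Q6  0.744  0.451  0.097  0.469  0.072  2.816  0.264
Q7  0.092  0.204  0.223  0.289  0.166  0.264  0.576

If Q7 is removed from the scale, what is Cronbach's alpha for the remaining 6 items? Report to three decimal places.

Remaining items: Q1, Q2, Q3, Q4, Q5, Q6 (k = 6).
ΣVar(i) = 2.736 + 2.184 + 1.094 + 1.476 + 0.543 + 2.816 = 10.849
total variance = 10.849 + 2 × 5.146 = 21.141
α (item deleted) = (6/5)·(1 − 10.849/21.141) = 0.584

Cronbach's alpha = 0.584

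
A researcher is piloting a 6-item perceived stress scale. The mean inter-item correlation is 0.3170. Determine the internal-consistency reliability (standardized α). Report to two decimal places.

Standardized α = k·r̄ / (1 + (k−1)·r̄) = 6 × 0.3170 / (1 + 5 × 0.3170)
  = 1.9020 / 2.5850 = 0.74

standardized α = 0.74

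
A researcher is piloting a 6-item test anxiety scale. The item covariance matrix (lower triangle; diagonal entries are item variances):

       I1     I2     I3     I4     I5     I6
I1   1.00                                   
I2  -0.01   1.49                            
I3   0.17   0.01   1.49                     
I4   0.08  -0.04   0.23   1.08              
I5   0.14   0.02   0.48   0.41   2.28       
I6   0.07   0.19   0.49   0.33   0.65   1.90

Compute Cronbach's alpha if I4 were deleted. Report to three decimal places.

Remaining items: I1, I2, I3, I5, I6 (k = 5).
Σσ²ᵢ = 1.00 + 1.49 + 1.49 + 2.28 + 1.90 = 8.16
Var(T) = 8.16 + 2 × 2.21 = 12.58
α (item deleted) = (5/4)·(1 − 8.16/12.58) = 0.439

Cronbach's alpha = 0.439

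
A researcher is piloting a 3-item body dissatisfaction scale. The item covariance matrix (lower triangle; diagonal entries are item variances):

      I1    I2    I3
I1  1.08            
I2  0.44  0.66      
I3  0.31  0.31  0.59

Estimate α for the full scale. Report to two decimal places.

α = 0.71

sum of item variances = 1.08 + 0.66 + 0.59 = 2.33
Sum of the distinct covariances = 1.06
σ²_total = 2.33 + 2 × 1.06 = 4.45
α = (k/(k−1))·(1 − sum of item variances/σ²_total) = (3/2)·(1 − 2.33/4.45) = 0.71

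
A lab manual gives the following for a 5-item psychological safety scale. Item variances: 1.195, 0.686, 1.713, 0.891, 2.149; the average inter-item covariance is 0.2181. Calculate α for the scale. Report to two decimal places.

Σσᵢ² = 1.195 + 0.686 + 1.713 + 0.891 + 2.149 = 6.634
Sum of the 10 distinct covariances = 10 × 0.2181 = 2.1810
σ²_T = Σσᵢ² + 2·Σcov = 6.634 + 2 × 2.1810 = 10.9960
α = (5/4)·(1 − 6.634/10.9960) = 0.50

α = 0.50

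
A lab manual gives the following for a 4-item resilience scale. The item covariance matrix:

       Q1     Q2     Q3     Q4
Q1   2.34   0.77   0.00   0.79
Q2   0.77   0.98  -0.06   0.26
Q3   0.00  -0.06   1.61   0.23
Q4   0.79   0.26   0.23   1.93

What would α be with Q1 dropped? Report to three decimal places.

Remaining items: Q2, Q3, Q4 (k = 3).
sum of item variances = 0.98 + 1.61 + 1.93 = 4.52
σ²_T = 4.52 + 2 × 0.43 = 5.38
α (item deleted) = (3/2)·(1 − 4.52/5.38) = 0.240

α = 0.240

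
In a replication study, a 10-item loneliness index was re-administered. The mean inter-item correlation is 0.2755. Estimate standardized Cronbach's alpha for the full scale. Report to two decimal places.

α = 0.79

Standardized α = k·r̄ / (1 + (k−1)·r̄) = 10 × 0.2755 / (1 + 9 × 0.2755)
  = 2.7550 / 3.4795 = 0.79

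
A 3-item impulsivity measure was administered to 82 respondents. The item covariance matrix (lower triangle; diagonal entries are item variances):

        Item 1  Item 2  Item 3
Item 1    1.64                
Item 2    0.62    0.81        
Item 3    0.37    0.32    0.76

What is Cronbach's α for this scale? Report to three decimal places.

Cronbach's α = 0.674

sum of item variances = 1.64 + 0.81 + 0.76 = 3.21
Sum of the distinct covariances = 1.31
σ²_total = 3.21 + 2 × 1.31 = 5.83
α = (k/(k−1))·(1 − sum of item variances/σ²_total) = (3/2)·(1 − 3.21/5.83) = 0.674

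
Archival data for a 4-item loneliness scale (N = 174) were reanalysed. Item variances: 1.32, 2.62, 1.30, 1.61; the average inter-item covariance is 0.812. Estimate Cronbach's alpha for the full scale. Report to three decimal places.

Cronbach's alpha = 0.783

Σσ²ᵢ = 1.32 + 2.62 + 1.30 + 1.61 = 6.85
Sum of the 6 distinct covariances = 6 × 0.812 = 4.872
σ²_total = Σσ²ᵢ + 2·Σcov = 6.85 + 2 × 4.872 = 16.594
α = (4/3)·(1 − 6.85/16.594) = 0.783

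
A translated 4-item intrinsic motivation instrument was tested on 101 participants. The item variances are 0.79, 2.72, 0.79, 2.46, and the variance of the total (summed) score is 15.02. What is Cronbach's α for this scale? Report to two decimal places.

Cronbach's α = 0.73

sum of item variances = 0.79 + 2.72 + 0.79 + 2.46 = 6.76
α = (k/(k−1))·(1 − sum of item variances/Var(T)) = (4/3)·(1 − 6.76/15.02) = 0.73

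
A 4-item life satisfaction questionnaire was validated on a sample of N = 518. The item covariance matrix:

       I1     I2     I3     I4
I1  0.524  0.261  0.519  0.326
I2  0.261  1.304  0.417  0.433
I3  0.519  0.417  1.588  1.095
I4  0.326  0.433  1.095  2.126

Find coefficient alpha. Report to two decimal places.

α = 0.70

Σσᵢ² = 0.524 + 1.304 + 1.588 + 2.126 = 5.542
Sum of off-diagonal covariances = 3.051
Var(T) = 5.542 + 2 × 3.051 = 11.644
α = (k/(k−1))·(1 − Σσᵢ²/Var(T)) = (4/3)·(1 − 5.542/11.644) = 0.70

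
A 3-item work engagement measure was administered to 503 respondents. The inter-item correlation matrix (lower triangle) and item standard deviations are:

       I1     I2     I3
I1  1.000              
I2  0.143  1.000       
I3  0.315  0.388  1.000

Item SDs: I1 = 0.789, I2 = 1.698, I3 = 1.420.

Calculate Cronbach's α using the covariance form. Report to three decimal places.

Σσ²ᵢ = 0.789² + 1.698² + 1.420² = 5.5221
Covariances σ_ij = r_ij · s_i · s_j:
  σ(I1,I2) = 0.143 × 0.789 × 1.698 = 0.1916
  σ(I1,I3) = 0.315 × 0.789 × 1.420 = 0.3529
  σ(I2,I3) = 0.388 × 1.698 × 1.420 = 0.9355
σ²_T = Σσ²ᵢ + 2·Σσ_ij = 5.5221 + 2 × 1.4800 = 8.4821
α = (3/2)·(1 − 5.5221/8.4821) = 0.523

Cronbach's α = 0.523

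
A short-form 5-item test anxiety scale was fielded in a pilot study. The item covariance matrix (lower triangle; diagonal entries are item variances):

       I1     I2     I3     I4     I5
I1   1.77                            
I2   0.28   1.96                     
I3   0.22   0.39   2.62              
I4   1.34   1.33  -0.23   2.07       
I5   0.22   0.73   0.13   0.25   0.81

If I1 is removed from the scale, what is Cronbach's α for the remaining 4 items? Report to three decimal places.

Remaining items: I2, I3, I4, I5 (k = 4).
sum of item variances = 1.96 + 2.62 + 2.07 + 0.81 = 7.46
Var(T) = 7.46 + 2 × 2.60 = 12.66
α (item deleted) = (4/3)·(1 − 7.46/12.66) = 0.548

Cronbach's α = 0.548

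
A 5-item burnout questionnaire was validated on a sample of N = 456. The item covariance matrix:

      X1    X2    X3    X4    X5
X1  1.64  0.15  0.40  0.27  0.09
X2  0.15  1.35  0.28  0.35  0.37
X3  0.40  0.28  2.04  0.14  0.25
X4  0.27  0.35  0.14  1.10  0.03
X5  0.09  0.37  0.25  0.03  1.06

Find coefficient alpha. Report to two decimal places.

α = 0.49

ΣVar(i) = 1.64 + 1.35 + 2.04 + 1.10 + 1.06 = 7.19
Sum of off-diagonal covariances = 2.33
σ²_T = 7.19 + 2 × 2.33 = 11.85
α = (k/(k−1))·(1 − ΣVar(i)/σ²_T) = (5/4)·(1 − 7.19/11.85) = 0.49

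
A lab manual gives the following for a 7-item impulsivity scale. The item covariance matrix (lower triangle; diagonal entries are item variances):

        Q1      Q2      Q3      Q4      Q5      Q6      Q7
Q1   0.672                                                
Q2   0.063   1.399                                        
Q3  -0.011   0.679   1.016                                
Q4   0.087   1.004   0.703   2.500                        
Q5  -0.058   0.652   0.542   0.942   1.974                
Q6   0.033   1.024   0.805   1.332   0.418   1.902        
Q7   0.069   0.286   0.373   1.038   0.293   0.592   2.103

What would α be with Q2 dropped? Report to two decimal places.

Remaining items: Q1, Q3, Q4, Q5, Q6, Q7 (k = 6).
Σσᵢ² = 0.672 + 1.016 + 2.500 + 1.974 + 1.902 + 2.103 = 10.167
total variance = 10.167 + 2 × 7.158 = 24.483
α (item deleted) = (6/5)·(1 − 10.167/24.483) = 0.70

α = 0.70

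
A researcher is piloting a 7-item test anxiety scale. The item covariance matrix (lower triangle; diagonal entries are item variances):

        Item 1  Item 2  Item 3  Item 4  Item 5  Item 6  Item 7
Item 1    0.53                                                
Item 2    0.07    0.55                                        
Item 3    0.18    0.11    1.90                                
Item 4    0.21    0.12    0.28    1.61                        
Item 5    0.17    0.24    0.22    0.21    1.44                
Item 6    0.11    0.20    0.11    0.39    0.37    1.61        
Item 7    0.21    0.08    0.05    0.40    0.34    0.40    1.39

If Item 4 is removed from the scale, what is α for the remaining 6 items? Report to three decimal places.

α = 0.522

Remaining items: Item 1, Item 2, Item 3, Item 5, Item 6, Item 7 (k = 6).
ΣVar(i) = 0.53 + 0.55 + 1.90 + 1.44 + 1.61 + 1.39 = 7.42
Var(T) = 7.42 + 2 × 2.86 = 13.14
α (item deleted) = (6/5)·(1 − 7.42/13.14) = 0.522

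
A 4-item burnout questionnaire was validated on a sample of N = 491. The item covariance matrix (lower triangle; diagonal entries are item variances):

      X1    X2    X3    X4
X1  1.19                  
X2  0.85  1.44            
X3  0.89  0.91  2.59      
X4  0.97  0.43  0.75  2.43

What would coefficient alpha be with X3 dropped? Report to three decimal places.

coefficient alpha = 0.706

Remaining items: X1, X2, X4 (k = 3).
ΣVar(i) = 1.19 + 1.44 + 2.43 = 5.06
total variance = 5.06 + 2 × 2.25 = 9.56
α (item deleted) = (3/2)·(1 − 5.06/9.56) = 0.706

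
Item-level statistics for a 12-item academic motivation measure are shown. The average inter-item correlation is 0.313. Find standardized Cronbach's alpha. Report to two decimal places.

α = 0.85

Standardized α = k·r̄ / (1 + (k−1)·r̄) = 12 × 0.313 / (1 + 11 × 0.313)
  = 3.7560 / 4.4430 = 0.85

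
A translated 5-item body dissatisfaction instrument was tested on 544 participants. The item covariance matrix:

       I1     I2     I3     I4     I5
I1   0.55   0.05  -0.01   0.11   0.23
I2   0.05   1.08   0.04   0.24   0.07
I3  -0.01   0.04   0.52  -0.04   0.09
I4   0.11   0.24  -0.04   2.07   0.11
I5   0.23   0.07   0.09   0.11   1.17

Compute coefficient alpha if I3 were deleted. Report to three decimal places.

coefficient alpha = 0.333

Remaining items: I1, I2, I4, I5 (k = 4).
ΣVar(i) = 0.55 + 1.08 + 2.07 + 1.17 = 4.87
Var(T) = 4.87 + 2 × 0.81 = 6.49
α (item deleted) = (4/3)·(1 − 4.87/6.49) = 0.333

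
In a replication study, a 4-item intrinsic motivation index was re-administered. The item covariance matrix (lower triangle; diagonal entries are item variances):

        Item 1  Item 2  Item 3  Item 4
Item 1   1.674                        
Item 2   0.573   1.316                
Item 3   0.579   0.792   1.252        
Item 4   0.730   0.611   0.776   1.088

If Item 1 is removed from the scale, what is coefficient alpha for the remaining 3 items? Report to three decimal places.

coefficient alpha = 0.816

Remaining items: Item 2, Item 3, Item 4 (k = 3).
Σσ²ᵢ = 1.316 + 1.252 + 1.088 = 3.656
Var(T) = 3.656 + 2 × 2.179 = 8.014
α (item deleted) = (3/2)·(1 − 3.656/8.014) = 0.816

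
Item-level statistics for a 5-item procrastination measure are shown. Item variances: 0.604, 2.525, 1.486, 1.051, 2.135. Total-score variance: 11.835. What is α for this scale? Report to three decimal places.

α = 0.426

sum of item variances = 0.604 + 2.525 + 1.486 + 1.051 + 2.135 = 7.801
α = (k/(k−1))·(1 − sum of item variances/total variance) = (5/4)·(1 − 7.801/11.835) = 0.426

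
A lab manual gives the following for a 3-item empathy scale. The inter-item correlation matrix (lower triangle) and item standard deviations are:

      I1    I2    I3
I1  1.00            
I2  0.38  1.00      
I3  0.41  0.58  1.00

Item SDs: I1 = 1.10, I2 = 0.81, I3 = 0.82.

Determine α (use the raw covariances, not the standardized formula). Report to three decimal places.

α = 0.694

Σσ²ᵢ = 1.10² + 0.81² + 0.82² = 2.5385
Covariances σ_ij = r_ij · s_i · s_j:
  σ(I1,I2) = 0.38 × 1.10 × 0.81 = 0.3386
  σ(I1,I3) = 0.41 × 1.10 × 0.82 = 0.3698
  σ(I2,I3) = 0.58 × 0.81 × 0.82 = 0.3852
σ²_T = Σσ²ᵢ + 2·Σσ_ij = 2.5385 + 2 × 1.0936 = 4.7257
α = (3/2)·(1 − 2.5385/4.7257) = 0.694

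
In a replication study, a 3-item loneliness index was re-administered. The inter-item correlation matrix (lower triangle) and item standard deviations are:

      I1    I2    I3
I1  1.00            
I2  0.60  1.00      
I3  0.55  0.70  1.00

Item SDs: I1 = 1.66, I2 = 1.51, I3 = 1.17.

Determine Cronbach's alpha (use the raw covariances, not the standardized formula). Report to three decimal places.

Σσ²ᵢ = 1.66² + 1.51² + 1.17² = 6.4046
Covariances σ_ij = r_ij · s_i · s_j:
  σ(I1,I2) = 0.60 × 1.66 × 1.51 = 1.5040
  σ(I1,I3) = 0.55 × 1.66 × 1.17 = 1.0682
  σ(I2,I3) = 0.70 × 1.51 × 1.17 = 1.2367
σ²_T = Σσ²ᵢ + 2·Σσ_ij = 6.4046 + 2 × 3.8089 = 14.0224
α = (3/2)·(1 − 6.4046/14.0224) = 0.815

α = 0.815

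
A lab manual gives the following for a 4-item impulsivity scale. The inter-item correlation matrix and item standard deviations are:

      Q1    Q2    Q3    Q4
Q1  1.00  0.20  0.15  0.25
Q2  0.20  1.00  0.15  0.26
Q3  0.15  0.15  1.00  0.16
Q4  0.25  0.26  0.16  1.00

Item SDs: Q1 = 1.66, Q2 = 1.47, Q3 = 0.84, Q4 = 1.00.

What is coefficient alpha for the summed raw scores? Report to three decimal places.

Σσ²ᵢ = 1.66² + 1.47² + 0.84² + 1.00² = 6.6221
Covariances σ_ij = r_ij · s_i · s_j:
  σ(Q1,Q2) = 0.20 × 1.66 × 1.47 = 0.4880
  σ(Q1,Q3) = 0.15 × 1.66 × 0.84 = 0.2092
  σ(Q1,Q4) = 0.25 × 1.66 × 1.00 = 0.4150
  σ(Q2,Q3) = 0.15 × 1.47 × 0.84 = 0.1852
  σ(Q2,Q4) = 0.26 × 1.47 × 1.00 = 0.3822
  σ(Q3,Q4) = 0.16 × 0.84 × 1.00 = 0.1344
σ²_T = Σσ²ᵢ + 2·Σσ_ij = 6.6221 + 2 × 1.8140 = 10.2501
α = (4/3)·(1 − 6.6221/10.2501) = 0.472

α = 0.472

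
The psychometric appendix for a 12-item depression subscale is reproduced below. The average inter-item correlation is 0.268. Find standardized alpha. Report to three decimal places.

Standardized α = k·r̄ / (1 + (k−1)·r̄) = 12 × 0.268 / (1 + 11 × 0.268)
  = 3.2160 / 3.9480 = 0.815

standardized alpha = 0.815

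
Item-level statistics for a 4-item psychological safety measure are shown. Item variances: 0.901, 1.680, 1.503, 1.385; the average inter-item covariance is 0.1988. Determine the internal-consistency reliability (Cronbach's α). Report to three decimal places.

Σσᵢ² = 0.901 + 1.680 + 1.503 + 1.385 = 5.469
Sum of the 6 distinct covariances = 6 × 0.1988 = 1.1928
σ²_T = Σσᵢ² + 2·Σcov = 5.469 + 2 × 1.1928 = 7.8546
α = (4/3)·(1 − 5.469/7.8546) = 0.405

α = 0.405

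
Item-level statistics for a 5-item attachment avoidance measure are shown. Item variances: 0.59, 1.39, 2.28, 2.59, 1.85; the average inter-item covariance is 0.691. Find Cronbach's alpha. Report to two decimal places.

Cronbach's alpha = 0.77

Σσ²ᵢ = 0.59 + 1.39 + 2.28 + 2.59 + 1.85 = 8.70
Sum of the 10 distinct covariances = 10 × 0.691 = 6.910
σ²_T = Σσ²ᵢ + 2·Σcov = 8.70 + 2 × 6.910 = 22.520
α = (5/4)·(1 − 8.70/22.520) = 0.77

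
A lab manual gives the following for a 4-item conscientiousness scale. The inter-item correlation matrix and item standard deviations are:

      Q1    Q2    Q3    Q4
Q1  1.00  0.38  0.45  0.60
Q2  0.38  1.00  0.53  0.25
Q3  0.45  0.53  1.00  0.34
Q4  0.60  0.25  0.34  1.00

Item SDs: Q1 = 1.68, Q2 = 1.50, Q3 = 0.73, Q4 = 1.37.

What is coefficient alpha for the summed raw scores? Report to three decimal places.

α = 0.715

Σσ²ᵢ = 1.68² + 1.50² + 0.73² + 1.37² = 7.4822
Covariances σ_ij = r_ij · s_i · s_j:
  σ(Q1,Q2) = 0.38 × 1.68 × 1.50 = 0.9576
  σ(Q1,Q3) = 0.45 × 1.68 × 0.73 = 0.5519
  σ(Q1,Q4) = 0.60 × 1.68 × 1.37 = 1.3810
  σ(Q2,Q3) = 0.53 × 1.50 × 0.73 = 0.5804
  σ(Q2,Q4) = 0.25 × 1.50 × 1.37 = 0.5138
  σ(Q3,Q4) = 0.34 × 0.73 × 1.37 = 0.3400
σ²_T = Σσ²ᵢ + 2·Σσ_ij = 7.4822 + 2 × 4.3247 = 16.1316
α = (4/3)·(1 − 7.4822/16.1316) = 0.715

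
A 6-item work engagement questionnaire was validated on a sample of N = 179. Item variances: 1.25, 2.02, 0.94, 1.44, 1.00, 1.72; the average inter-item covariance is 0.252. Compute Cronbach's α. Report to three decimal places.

Cronbach's α = 0.569

Σσᵢ² = 1.25 + 2.02 + 0.94 + 1.44 + 1.00 + 1.72 = 8.37
Sum of the 15 distinct covariances = 15 × 0.252 = 3.780
σ²_total = Σσᵢ² + 2·Σcov = 8.37 + 2 × 3.780 = 15.930
α = (6/5)·(1 − 8.37/15.930) = 0.569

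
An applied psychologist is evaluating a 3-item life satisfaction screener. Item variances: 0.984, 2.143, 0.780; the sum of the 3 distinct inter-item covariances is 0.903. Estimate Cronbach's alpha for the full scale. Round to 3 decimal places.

sum of item variances = 0.984 + 2.143 + 0.780 = 3.907
Sum of distinct covariances = 0.903
σ²_T = sum of item variances + 2·Σcov = 3.907 + 2 × 0.903 = 5.713
α = (3/2)·(1 − 3.907/5.713) = 0.474

α = 0.474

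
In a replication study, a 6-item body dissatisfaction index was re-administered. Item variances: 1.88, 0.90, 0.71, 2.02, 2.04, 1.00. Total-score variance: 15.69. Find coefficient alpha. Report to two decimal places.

α = 0.55

Σσ²ᵢ = 1.88 + 0.90 + 0.71 + 2.02 + 2.04 + 1.00 = 8.55
α = (k/(k−1))·(1 − Σσ²ᵢ/total variance) = (6/5)·(1 − 8.55/15.69) = 0.55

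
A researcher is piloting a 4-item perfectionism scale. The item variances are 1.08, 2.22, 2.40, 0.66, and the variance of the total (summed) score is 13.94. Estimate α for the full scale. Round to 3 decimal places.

α = 0.725

sum of item variances = 1.08 + 2.22 + 2.40 + 0.66 = 6.36
α = (k/(k−1))·(1 − sum of item variances/total variance) = (4/3)·(1 − 6.36/13.94) = 0.725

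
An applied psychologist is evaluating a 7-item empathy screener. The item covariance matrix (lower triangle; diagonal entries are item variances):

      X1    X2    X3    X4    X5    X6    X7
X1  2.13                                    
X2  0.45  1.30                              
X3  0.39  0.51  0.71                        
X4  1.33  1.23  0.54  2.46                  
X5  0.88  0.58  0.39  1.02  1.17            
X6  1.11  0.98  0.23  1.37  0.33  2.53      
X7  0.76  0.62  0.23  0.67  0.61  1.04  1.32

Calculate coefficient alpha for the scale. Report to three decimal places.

Σσᵢ² = 2.13 + 1.30 + 0.71 + 2.46 + 1.17 + 2.53 + 1.32 = 11.62
Sum of the distinct covariances = 15.27
total variance = 11.62 + 2 × 15.27 = 42.16
α = (k/(k−1))·(1 − Σσᵢ²/total variance) = (7/6)·(1 − 11.62/42.16) = 0.845

α = 0.845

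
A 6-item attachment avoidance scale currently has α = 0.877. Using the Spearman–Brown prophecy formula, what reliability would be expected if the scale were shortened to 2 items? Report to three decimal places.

predicted reliability = 0.704

Length factor m = 2/6 = 0.3333
α' = m·α / (1 − (1−m)·α)
   = 2/6 × 0.877 / (1 − (1 − 2/6) × 0.877)
   = 0.2923 / 0.4153 = 0.704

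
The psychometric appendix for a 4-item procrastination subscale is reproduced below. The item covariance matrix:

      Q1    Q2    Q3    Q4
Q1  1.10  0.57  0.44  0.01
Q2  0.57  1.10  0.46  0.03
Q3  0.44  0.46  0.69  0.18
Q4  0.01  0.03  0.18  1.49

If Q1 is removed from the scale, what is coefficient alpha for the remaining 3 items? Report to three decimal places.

coefficient alpha = 0.435

Remaining items: Q2, Q3, Q4 (k = 3).
sum of item variances = 1.10 + 0.69 + 1.49 = 3.28
σ²_T = 3.28 + 2 × 0.67 = 4.62
α (item deleted) = (3/2)·(1 − 3.28/4.62) = 0.435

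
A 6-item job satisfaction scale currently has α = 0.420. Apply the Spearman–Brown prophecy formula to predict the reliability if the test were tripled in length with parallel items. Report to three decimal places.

predicted reliability = 0.685

Length factor m = 3
α' = m·α / (1 + (m−1)·α)
   = 3 × 0.420 / (1 + (3 − 1) × 0.420)
   = 1.2600 / 1.8400 = 0.685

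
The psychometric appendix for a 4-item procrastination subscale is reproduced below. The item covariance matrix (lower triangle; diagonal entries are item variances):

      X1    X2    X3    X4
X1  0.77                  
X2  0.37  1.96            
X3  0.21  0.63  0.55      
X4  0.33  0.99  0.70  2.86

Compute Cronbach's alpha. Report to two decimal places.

Σσᵢ² = 0.77 + 1.96 + 0.55 + 2.86 = 6.14
Sum of off-diagonal covariances = 3.23
Var(T) = 6.14 + 2 × 3.23 = 12.60
α = (k/(k−1))·(1 − Σσᵢ²/Var(T)) = (4/3)·(1 − 6.14/12.60) = 0.68

Cronbach's alpha = 0.68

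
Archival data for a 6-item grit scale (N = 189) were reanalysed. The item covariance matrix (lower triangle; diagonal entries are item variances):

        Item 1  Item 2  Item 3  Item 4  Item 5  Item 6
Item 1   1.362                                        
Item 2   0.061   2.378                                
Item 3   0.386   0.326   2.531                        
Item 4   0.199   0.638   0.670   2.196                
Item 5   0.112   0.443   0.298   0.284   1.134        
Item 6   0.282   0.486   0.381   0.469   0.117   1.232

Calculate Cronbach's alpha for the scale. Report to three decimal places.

Σσᵢ² = 1.362 + 2.378 + 2.531 + 2.196 + 1.134 + 1.232 = 10.833
Σ_{i<j} σ_ij = 5.152
total variance = 10.833 + 2 × 5.152 = 21.137
α = (k/(k−1))·(1 − Σσᵢ²/total variance) = (6/5)·(1 − 10.833/21.137) = 0.585

α = 0.585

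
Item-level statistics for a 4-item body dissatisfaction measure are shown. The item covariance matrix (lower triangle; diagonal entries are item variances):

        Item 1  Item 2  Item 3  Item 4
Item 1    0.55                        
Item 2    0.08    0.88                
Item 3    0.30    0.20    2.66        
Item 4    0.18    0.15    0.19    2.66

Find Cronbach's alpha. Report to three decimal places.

Σσᵢ² = 0.55 + 0.88 + 2.66 + 2.66 = 6.75
Sum of off-diagonal covariances = 1.10
Var(T) = 6.75 + 2 × 1.10 = 8.95
α = (k/(k−1))·(1 − Σσᵢ²/Var(T)) = (4/3)·(1 − 6.75/8.95) = 0.328

Cronbach's alpha = 0.328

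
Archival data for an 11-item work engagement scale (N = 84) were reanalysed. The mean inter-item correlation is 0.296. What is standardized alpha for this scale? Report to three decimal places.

α = 0.822

Standardized α = k·r̄ / (1 + (k−1)·r̄) = 11 × 0.296 / (1 + 10 × 0.296)
  = 3.2560 / 3.9600 = 0.822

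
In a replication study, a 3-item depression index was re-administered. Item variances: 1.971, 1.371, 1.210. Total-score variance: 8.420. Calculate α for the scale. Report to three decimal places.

α = 0.689

sum of item variances = 1.971 + 1.371 + 1.210 = 4.552
α = (k/(k−1))·(1 − sum of item variances/σ²_T) = (3/2)·(1 − 4.552/8.420) = 0.689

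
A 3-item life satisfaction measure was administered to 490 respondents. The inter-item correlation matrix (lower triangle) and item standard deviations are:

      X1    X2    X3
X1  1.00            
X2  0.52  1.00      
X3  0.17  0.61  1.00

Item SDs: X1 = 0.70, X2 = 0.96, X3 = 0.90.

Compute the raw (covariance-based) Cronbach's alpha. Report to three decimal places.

Cronbach's alpha = 0.704

Σσ²ᵢ = 0.70² + 0.96² + 0.90² = 2.2216
Covariances σ_ij = r_ij · s_i · s_j:
  σ(X1,X2) = 0.52 × 0.70 × 0.96 = 0.3494
  σ(X1,X3) = 0.17 × 0.70 × 0.90 = 0.1071
  σ(X2,X3) = 0.61 × 0.96 × 0.90 = 0.5270
σ²_T = Σσ²ᵢ + 2·Σσ_ij = 2.2216 + 2 × 0.9835 = 4.1886
α = (3/2)·(1 − 2.2216/4.1886) = 0.704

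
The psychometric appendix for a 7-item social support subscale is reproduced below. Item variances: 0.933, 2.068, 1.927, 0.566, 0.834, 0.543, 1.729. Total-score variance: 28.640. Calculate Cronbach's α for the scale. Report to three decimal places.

α = 0.816

Σσ²ᵢ = 0.933 + 2.068 + 1.927 + 0.566 + 0.834 + 0.543 + 1.729 = 8.600
α = (k/(k−1))·(1 − Σσ²ᵢ/σ²_T) = (7/6)·(1 − 8.600/28.640) = 0.816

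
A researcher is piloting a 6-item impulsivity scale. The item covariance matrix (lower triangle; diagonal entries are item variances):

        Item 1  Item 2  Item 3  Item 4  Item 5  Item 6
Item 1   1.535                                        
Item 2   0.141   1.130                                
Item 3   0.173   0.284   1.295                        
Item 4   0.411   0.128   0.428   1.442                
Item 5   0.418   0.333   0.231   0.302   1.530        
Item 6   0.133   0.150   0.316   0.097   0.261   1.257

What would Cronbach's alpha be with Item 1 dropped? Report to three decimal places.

Remaining items: Item 2, Item 3, Item 4, Item 5, Item 6 (k = 5).
Σσᵢ² = 1.130 + 1.295 + 1.442 + 1.530 + 1.257 = 6.654
total variance = 6.654 + 2 × 2.530 = 11.714
α (item deleted) = (5/4)·(1 − 6.654/11.714) = 0.540

α = 0.540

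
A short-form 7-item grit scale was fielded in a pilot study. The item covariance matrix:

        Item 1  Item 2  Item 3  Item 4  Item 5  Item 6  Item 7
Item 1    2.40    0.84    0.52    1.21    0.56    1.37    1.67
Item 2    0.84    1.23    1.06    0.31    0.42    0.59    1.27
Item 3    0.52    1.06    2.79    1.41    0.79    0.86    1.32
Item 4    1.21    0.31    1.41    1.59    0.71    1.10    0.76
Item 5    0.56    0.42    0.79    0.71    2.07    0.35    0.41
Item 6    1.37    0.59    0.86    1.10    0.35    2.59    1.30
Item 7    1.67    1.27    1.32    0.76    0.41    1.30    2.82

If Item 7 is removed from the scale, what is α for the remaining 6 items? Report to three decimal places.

α = 0.788

Remaining items: Item 1, Item 2, Item 3, Item 4, Item 5, Item 6 (k = 6).
ΣVar(i) = 2.40 + 1.23 + 2.79 + 1.59 + 2.07 + 2.59 = 12.67
total variance = 12.67 + 2 × 12.10 = 36.87
α (item deleted) = (6/5)·(1 − 12.67/36.87) = 0.788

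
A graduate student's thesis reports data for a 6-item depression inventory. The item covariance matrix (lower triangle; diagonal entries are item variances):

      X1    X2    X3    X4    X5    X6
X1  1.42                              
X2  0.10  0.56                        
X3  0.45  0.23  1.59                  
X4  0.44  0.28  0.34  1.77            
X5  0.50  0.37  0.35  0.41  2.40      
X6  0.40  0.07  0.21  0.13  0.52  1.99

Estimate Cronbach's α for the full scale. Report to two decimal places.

α = 0.60

ΣVar(i) = 1.42 + 0.56 + 1.59 + 1.77 + 2.40 + 1.99 = 9.73
Σ_{i<j} σ_ij = 4.80
σ²_T = 9.73 + 2 × 4.80 = 19.33
α = (k/(k−1))·(1 − ΣVar(i)/σ²_T) = (6/5)·(1 − 9.73/19.33) = 0.60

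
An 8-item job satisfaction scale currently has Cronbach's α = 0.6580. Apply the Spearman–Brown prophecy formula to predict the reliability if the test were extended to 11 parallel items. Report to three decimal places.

predicted reliability = 0.726

Length factor m = 11/8 = 1.3750
α' = m·α / (1 + (m−1)·α)
   = 11/8 × 0.6580 / (1 + (11/8 − 1) × 0.6580)
   = 0.9048 / 1.2468 = 0.726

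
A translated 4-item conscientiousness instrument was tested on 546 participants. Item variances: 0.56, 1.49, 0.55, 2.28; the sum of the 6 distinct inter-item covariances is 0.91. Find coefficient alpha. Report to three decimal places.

Σσ²ᵢ = 0.56 + 1.49 + 0.55 + 2.28 = 4.88
Sum of distinct covariances = 0.91
total variance = Σσ²ᵢ + 2·Σcov = 4.88 + 2 × 0.91 = 6.70
α = (4/3)·(1 − 4.88/6.70) = 0.362

α = 0.362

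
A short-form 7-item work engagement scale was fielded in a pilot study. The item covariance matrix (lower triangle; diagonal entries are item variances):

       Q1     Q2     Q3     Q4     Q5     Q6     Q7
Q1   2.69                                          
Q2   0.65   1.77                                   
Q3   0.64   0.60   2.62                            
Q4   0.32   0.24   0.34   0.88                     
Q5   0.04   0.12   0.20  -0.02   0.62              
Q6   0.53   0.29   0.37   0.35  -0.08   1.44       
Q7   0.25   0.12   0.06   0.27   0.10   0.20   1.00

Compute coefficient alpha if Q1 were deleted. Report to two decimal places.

coefficient alpha = 0.52

Remaining items: Q2, Q3, Q4, Q5, Q6, Q7 (k = 6).
Σσ²ᵢ = 1.77 + 2.62 + 0.88 + 0.62 + 1.44 + 1.00 = 8.33
Var(T) = 8.33 + 2 × 3.16 = 14.65
α (item deleted) = (6/5)·(1 − 8.33/14.65) = 0.52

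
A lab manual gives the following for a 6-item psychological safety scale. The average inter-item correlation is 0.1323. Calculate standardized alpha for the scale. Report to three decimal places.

Standardized α = k·r̄ / (1 + (k−1)·r̄) = 6 × 0.1323 / (1 + 5 × 0.1323)
  = 0.7938 / 1.6615 = 0.478

α = 0.478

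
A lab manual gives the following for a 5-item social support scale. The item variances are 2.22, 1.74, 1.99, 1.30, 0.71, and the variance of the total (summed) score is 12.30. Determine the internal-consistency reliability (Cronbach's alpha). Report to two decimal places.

Cronbach's alpha = 0.44

sum of item variances = 2.22 + 1.74 + 1.99 + 1.30 + 0.71 = 7.96
α = (k/(k−1))·(1 − sum of item variances/total variance) = (5/4)·(1 − 7.96/12.30) = 0.44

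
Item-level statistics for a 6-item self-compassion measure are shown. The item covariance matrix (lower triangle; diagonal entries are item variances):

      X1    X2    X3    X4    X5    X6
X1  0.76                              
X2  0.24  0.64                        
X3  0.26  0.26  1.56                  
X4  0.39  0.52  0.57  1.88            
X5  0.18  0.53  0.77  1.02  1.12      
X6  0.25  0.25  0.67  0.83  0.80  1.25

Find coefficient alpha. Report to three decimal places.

Σσ²ᵢ = 0.76 + 0.64 + 1.56 + 1.88 + 1.12 + 1.25 = 7.21
Sum of the distinct covariances = 7.54
total variance = 7.21 + 2 × 7.54 = 22.29
α = (k/(k−1))·(1 − Σσ²ᵢ/total variance) = (6/5)·(1 − 7.21/22.29) = 0.812

α = 0.812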